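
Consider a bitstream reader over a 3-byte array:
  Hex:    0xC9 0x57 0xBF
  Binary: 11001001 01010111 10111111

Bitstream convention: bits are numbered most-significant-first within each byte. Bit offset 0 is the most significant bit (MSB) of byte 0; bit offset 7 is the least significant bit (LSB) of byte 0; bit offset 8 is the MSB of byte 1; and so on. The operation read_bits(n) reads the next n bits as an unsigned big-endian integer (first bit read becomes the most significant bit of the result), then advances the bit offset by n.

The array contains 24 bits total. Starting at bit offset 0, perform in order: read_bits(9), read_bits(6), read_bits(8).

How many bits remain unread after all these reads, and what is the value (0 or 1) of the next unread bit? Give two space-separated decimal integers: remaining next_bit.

Read 1: bits[0:9] width=9 -> value=402 (bin 110010010); offset now 9 = byte 1 bit 1; 15 bits remain
Read 2: bits[9:15] width=6 -> value=43 (bin 101011); offset now 15 = byte 1 bit 7; 9 bits remain
Read 3: bits[15:23] width=8 -> value=223 (bin 11011111); offset now 23 = byte 2 bit 7; 1 bits remain

Answer: 1 1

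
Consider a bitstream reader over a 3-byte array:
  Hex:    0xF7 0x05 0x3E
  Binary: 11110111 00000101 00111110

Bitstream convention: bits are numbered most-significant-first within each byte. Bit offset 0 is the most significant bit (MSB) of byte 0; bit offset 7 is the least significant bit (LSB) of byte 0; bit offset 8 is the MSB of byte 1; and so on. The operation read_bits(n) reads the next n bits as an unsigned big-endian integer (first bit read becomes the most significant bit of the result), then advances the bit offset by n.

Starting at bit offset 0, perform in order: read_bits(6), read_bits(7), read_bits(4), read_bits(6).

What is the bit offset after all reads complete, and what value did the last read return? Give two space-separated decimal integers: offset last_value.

Read 1: bits[0:6] width=6 -> value=61 (bin 111101); offset now 6 = byte 0 bit 6; 18 bits remain
Read 2: bits[6:13] width=7 -> value=96 (bin 1100000); offset now 13 = byte 1 bit 5; 11 bits remain
Read 3: bits[13:17] width=4 -> value=10 (bin 1010); offset now 17 = byte 2 bit 1; 7 bits remain
Read 4: bits[17:23] width=6 -> value=31 (bin 011111); offset now 23 = byte 2 bit 7; 1 bits remain

Answer: 23 31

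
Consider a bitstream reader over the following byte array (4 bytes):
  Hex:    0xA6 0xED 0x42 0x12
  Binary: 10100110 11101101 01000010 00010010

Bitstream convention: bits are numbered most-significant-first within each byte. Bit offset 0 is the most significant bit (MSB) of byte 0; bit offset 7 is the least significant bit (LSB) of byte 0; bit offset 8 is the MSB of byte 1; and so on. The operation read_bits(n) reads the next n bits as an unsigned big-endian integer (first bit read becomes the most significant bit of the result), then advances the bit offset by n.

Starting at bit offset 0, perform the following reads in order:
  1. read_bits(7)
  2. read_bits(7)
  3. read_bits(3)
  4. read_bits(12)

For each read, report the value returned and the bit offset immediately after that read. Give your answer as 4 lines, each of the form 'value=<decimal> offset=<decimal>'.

Read 1: bits[0:7] width=7 -> value=83 (bin 1010011); offset now 7 = byte 0 bit 7; 25 bits remain
Read 2: bits[7:14] width=7 -> value=59 (bin 0111011); offset now 14 = byte 1 bit 6; 18 bits remain
Read 3: bits[14:17] width=3 -> value=2 (bin 010); offset now 17 = byte 2 bit 1; 15 bits remain
Read 4: bits[17:29] width=12 -> value=2114 (bin 100001000010); offset now 29 = byte 3 bit 5; 3 bits remain

Answer: value=83 offset=7
value=59 offset=14
value=2 offset=17
value=2114 offset=29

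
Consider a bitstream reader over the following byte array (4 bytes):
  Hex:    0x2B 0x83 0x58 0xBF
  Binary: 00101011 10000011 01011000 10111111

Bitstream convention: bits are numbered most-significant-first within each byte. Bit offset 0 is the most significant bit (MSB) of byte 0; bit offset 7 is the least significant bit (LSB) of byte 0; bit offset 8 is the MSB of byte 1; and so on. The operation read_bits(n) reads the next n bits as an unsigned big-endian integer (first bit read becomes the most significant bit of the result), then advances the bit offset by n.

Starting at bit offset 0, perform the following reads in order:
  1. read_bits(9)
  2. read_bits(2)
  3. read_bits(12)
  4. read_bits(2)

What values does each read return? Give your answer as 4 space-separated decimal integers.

Read 1: bits[0:9] width=9 -> value=87 (bin 001010111); offset now 9 = byte 1 bit 1; 23 bits remain
Read 2: bits[9:11] width=2 -> value=0 (bin 00); offset now 11 = byte 1 bit 3; 21 bits remain
Read 3: bits[11:23] width=12 -> value=428 (bin 000110101100); offset now 23 = byte 2 bit 7; 9 bits remain
Read 4: bits[23:25] width=2 -> value=1 (bin 01); offset now 25 = byte 3 bit 1; 7 bits remain

Answer: 87 0 428 1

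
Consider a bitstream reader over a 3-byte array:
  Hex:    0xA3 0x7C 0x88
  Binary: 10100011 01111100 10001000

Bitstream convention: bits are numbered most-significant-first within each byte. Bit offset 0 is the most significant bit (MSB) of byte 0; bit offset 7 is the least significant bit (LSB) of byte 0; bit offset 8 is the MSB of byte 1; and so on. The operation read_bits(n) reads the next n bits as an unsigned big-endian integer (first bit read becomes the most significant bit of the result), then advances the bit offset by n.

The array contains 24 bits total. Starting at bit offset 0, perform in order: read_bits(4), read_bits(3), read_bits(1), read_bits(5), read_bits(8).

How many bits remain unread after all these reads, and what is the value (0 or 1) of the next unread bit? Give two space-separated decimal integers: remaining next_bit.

Read 1: bits[0:4] width=4 -> value=10 (bin 1010); offset now 4 = byte 0 bit 4; 20 bits remain
Read 2: bits[4:7] width=3 -> value=1 (bin 001); offset now 7 = byte 0 bit 7; 17 bits remain
Read 3: bits[7:8] width=1 -> value=1 (bin 1); offset now 8 = byte 1 bit 0; 16 bits remain
Read 4: bits[8:13] width=5 -> value=15 (bin 01111); offset now 13 = byte 1 bit 5; 11 bits remain
Read 5: bits[13:21] width=8 -> value=145 (bin 10010001); offset now 21 = byte 2 bit 5; 3 bits remain

Answer: 3 0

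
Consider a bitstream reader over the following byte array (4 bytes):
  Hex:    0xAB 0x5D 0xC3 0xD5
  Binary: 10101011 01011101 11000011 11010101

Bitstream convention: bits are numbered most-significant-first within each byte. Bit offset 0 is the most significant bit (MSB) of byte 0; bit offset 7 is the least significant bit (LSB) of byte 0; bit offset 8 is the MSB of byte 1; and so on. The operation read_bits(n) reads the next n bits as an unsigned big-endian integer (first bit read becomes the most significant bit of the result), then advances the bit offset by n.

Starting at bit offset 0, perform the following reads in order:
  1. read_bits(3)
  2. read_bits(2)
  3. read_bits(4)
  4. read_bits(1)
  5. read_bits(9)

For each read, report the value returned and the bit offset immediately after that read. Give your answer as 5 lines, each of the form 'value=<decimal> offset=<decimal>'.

Read 1: bits[0:3] width=3 -> value=5 (bin 101); offset now 3 = byte 0 bit 3; 29 bits remain
Read 2: bits[3:5] width=2 -> value=1 (bin 01); offset now 5 = byte 0 bit 5; 27 bits remain
Read 3: bits[5:9] width=4 -> value=6 (bin 0110); offset now 9 = byte 1 bit 1; 23 bits remain
Read 4: bits[9:10] width=1 -> value=1 (bin 1); offset now 10 = byte 1 bit 2; 22 bits remain
Read 5: bits[10:19] width=9 -> value=238 (bin 011101110); offset now 19 = byte 2 bit 3; 13 bits remain

Answer: value=5 offset=3
value=1 offset=5
value=6 offset=9
value=1 offset=10
value=238 offset=19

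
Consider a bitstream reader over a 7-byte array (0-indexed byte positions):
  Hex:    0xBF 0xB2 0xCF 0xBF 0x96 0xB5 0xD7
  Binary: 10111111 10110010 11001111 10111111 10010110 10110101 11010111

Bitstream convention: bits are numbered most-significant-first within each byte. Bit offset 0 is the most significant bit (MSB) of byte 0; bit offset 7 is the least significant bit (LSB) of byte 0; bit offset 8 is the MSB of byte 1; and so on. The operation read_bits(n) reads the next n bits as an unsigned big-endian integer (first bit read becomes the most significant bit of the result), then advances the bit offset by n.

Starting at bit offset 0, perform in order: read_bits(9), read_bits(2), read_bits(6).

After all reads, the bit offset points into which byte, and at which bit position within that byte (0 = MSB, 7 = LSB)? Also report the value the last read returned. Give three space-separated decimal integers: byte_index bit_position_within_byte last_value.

Read 1: bits[0:9] width=9 -> value=383 (bin 101111111); offset now 9 = byte 1 bit 1; 47 bits remain
Read 2: bits[9:11] width=2 -> value=1 (bin 01); offset now 11 = byte 1 bit 3; 45 bits remain
Read 3: bits[11:17] width=6 -> value=37 (bin 100101); offset now 17 = byte 2 bit 1; 39 bits remain

Answer: 2 1 37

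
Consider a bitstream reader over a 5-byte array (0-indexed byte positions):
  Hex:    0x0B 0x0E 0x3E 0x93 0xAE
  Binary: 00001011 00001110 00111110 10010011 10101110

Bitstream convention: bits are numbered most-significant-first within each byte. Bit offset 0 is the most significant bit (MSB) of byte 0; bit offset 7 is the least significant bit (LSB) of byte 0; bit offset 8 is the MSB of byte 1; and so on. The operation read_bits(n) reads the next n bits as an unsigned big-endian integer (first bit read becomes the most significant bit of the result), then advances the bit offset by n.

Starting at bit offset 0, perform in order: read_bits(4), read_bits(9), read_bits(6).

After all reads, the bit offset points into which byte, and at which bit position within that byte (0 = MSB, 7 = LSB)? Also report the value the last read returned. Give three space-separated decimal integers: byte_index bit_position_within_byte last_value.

Read 1: bits[0:4] width=4 -> value=0 (bin 0000); offset now 4 = byte 0 bit 4; 36 bits remain
Read 2: bits[4:13] width=9 -> value=353 (bin 101100001); offset now 13 = byte 1 bit 5; 27 bits remain
Read 3: bits[13:19] width=6 -> value=49 (bin 110001); offset now 19 = byte 2 bit 3; 21 bits remain

Answer: 2 3 49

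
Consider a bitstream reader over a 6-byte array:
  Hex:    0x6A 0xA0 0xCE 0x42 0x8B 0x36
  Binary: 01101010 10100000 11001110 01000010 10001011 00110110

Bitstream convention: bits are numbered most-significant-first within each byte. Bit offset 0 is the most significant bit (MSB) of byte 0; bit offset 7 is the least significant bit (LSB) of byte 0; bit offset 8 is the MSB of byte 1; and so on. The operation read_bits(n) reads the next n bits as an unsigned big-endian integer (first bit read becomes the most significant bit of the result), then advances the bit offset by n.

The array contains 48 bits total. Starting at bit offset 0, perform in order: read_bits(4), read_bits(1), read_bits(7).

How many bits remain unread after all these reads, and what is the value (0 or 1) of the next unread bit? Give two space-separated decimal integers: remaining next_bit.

Read 1: bits[0:4] width=4 -> value=6 (bin 0110); offset now 4 = byte 0 bit 4; 44 bits remain
Read 2: bits[4:5] width=1 -> value=1 (bin 1); offset now 5 = byte 0 bit 5; 43 bits remain
Read 3: bits[5:12] width=7 -> value=42 (bin 0101010); offset now 12 = byte 1 bit 4; 36 bits remain

Answer: 36 0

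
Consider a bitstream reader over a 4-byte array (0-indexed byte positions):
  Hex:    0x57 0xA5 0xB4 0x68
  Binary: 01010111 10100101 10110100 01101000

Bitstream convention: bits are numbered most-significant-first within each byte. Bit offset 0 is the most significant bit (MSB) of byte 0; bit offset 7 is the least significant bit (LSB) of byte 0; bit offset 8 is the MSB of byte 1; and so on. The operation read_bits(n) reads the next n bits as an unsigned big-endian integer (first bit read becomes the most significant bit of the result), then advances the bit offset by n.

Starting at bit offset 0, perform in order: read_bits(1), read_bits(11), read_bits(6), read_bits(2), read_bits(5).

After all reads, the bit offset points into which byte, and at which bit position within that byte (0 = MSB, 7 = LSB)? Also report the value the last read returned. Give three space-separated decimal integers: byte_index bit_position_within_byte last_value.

Answer: 3 1 8

Derivation:
Read 1: bits[0:1] width=1 -> value=0 (bin 0); offset now 1 = byte 0 bit 1; 31 bits remain
Read 2: bits[1:12] width=11 -> value=1402 (bin 10101111010); offset now 12 = byte 1 bit 4; 20 bits remain
Read 3: bits[12:18] width=6 -> value=22 (bin 010110); offset now 18 = byte 2 bit 2; 14 bits remain
Read 4: bits[18:20] width=2 -> value=3 (bin 11); offset now 20 = byte 2 bit 4; 12 bits remain
Read 5: bits[20:25] width=5 -> value=8 (bin 01000); offset now 25 = byte 3 bit 1; 7 bits remain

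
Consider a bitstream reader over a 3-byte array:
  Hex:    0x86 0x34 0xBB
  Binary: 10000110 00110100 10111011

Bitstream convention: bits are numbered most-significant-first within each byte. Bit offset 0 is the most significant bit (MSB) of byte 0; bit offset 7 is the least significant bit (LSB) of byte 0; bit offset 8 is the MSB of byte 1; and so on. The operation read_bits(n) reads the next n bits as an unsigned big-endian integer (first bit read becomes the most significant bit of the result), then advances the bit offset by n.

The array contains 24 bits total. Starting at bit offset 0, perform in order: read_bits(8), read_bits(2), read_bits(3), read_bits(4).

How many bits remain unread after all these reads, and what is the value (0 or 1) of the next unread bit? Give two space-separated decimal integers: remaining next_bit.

Read 1: bits[0:8] width=8 -> value=134 (bin 10000110); offset now 8 = byte 1 bit 0; 16 bits remain
Read 2: bits[8:10] width=2 -> value=0 (bin 00); offset now 10 = byte 1 bit 2; 14 bits remain
Read 3: bits[10:13] width=3 -> value=6 (bin 110); offset now 13 = byte 1 bit 5; 11 bits remain
Read 4: bits[13:17] width=4 -> value=9 (bin 1001); offset now 17 = byte 2 bit 1; 7 bits remain

Answer: 7 0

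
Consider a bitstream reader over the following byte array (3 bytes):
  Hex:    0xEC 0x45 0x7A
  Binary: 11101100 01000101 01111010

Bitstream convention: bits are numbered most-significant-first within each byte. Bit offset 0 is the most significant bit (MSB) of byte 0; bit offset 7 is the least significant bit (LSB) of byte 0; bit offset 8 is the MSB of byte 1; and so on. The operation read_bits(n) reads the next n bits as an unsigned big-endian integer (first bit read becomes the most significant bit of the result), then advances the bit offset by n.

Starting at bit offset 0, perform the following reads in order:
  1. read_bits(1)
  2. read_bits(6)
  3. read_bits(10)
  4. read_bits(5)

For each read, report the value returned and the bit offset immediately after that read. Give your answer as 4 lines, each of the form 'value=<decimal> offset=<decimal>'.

Answer: value=1 offset=1
value=54 offset=7
value=138 offset=17
value=30 offset=22

Derivation:
Read 1: bits[0:1] width=1 -> value=1 (bin 1); offset now 1 = byte 0 bit 1; 23 bits remain
Read 2: bits[1:7] width=6 -> value=54 (bin 110110); offset now 7 = byte 0 bit 7; 17 bits remain
Read 3: bits[7:17] width=10 -> value=138 (bin 0010001010); offset now 17 = byte 2 bit 1; 7 bits remain
Read 4: bits[17:22] width=5 -> value=30 (bin 11110); offset now 22 = byte 2 bit 6; 2 bits remain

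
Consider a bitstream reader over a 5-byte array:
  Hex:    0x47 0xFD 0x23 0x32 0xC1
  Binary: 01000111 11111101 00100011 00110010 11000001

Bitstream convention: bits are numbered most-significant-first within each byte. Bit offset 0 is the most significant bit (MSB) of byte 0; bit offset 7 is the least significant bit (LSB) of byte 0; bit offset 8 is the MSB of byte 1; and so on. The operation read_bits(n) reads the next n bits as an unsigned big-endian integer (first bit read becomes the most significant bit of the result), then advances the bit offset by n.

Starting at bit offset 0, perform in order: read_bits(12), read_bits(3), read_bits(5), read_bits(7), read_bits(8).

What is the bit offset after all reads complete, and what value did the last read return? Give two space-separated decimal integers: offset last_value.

Answer: 35 150

Derivation:
Read 1: bits[0:12] width=12 -> value=1151 (bin 010001111111); offset now 12 = byte 1 bit 4; 28 bits remain
Read 2: bits[12:15] width=3 -> value=6 (bin 110); offset now 15 = byte 1 bit 7; 25 bits remain
Read 3: bits[15:20] width=5 -> value=18 (bin 10010); offset now 20 = byte 2 bit 4; 20 bits remain
Read 4: bits[20:27] width=7 -> value=25 (bin 0011001); offset now 27 = byte 3 bit 3; 13 bits remain
Read 5: bits[27:35] width=8 -> value=150 (bin 10010110); offset now 35 = byte 4 bit 3; 5 bits remain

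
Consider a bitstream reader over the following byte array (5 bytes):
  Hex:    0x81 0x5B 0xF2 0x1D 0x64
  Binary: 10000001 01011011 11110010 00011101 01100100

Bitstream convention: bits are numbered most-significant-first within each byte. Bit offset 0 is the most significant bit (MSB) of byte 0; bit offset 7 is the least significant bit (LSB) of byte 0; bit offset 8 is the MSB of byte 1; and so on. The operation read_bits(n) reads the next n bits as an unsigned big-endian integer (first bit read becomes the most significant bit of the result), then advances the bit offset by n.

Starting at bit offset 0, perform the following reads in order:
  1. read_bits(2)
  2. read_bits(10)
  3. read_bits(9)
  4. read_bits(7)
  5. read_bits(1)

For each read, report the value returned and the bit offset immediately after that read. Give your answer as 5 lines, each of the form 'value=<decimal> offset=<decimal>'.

Answer: value=2 offset=2
value=21 offset=12
value=382 offset=21
value=33 offset=28
value=1 offset=29

Derivation:
Read 1: bits[0:2] width=2 -> value=2 (bin 10); offset now 2 = byte 0 bit 2; 38 bits remain
Read 2: bits[2:12] width=10 -> value=21 (bin 0000010101); offset now 12 = byte 1 bit 4; 28 bits remain
Read 3: bits[12:21] width=9 -> value=382 (bin 101111110); offset now 21 = byte 2 bit 5; 19 bits remain
Read 4: bits[21:28] width=7 -> value=33 (bin 0100001); offset now 28 = byte 3 bit 4; 12 bits remain
Read 5: bits[28:29] width=1 -> value=1 (bin 1); offset now 29 = byte 3 bit 5; 11 bits remain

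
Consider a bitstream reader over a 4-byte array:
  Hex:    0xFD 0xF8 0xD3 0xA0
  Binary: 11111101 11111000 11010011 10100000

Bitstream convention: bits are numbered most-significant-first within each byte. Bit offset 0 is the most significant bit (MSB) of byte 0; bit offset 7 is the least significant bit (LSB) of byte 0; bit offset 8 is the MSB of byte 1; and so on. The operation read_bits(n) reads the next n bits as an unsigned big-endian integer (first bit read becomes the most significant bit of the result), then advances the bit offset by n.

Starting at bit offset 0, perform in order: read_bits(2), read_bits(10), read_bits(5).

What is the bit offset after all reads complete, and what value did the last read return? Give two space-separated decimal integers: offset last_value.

Answer: 17 17

Derivation:
Read 1: bits[0:2] width=2 -> value=3 (bin 11); offset now 2 = byte 0 bit 2; 30 bits remain
Read 2: bits[2:12] width=10 -> value=991 (bin 1111011111); offset now 12 = byte 1 bit 4; 20 bits remain
Read 3: bits[12:17] width=5 -> value=17 (bin 10001); offset now 17 = byte 2 bit 1; 15 bits remain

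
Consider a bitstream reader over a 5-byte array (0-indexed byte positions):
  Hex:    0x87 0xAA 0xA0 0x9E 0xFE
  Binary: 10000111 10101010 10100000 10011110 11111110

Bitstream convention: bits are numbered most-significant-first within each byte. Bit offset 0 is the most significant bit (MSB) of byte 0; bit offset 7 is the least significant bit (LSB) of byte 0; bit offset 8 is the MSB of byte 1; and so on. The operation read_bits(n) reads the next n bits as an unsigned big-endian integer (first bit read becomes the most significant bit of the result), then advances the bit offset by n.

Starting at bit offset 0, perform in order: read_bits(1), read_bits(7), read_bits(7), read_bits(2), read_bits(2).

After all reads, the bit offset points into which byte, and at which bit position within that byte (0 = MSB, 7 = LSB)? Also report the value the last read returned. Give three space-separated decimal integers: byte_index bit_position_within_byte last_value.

Answer: 2 3 1

Derivation:
Read 1: bits[0:1] width=1 -> value=1 (bin 1); offset now 1 = byte 0 bit 1; 39 bits remain
Read 2: bits[1:8] width=7 -> value=7 (bin 0000111); offset now 8 = byte 1 bit 0; 32 bits remain
Read 3: bits[8:15] width=7 -> value=85 (bin 1010101); offset now 15 = byte 1 bit 7; 25 bits remain
Read 4: bits[15:17] width=2 -> value=1 (bin 01); offset now 17 = byte 2 bit 1; 23 bits remain
Read 5: bits[17:19] width=2 -> value=1 (bin 01); offset now 19 = byte 2 bit 3; 21 bits remain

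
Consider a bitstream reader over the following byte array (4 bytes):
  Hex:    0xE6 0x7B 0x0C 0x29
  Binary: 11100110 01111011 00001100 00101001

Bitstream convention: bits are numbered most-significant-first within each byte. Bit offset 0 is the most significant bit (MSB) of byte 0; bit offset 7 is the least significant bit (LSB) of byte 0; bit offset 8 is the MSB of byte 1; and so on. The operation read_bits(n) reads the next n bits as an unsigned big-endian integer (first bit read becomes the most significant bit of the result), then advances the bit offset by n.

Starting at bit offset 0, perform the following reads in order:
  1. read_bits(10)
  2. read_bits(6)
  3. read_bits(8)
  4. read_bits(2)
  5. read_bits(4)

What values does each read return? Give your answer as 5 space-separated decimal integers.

Read 1: bits[0:10] width=10 -> value=921 (bin 1110011001); offset now 10 = byte 1 bit 2; 22 bits remain
Read 2: bits[10:16] width=6 -> value=59 (bin 111011); offset now 16 = byte 2 bit 0; 16 bits remain
Read 3: bits[16:24] width=8 -> value=12 (bin 00001100); offset now 24 = byte 3 bit 0; 8 bits remain
Read 4: bits[24:26] width=2 -> value=0 (bin 00); offset now 26 = byte 3 bit 2; 6 bits remain
Read 5: bits[26:30] width=4 -> value=10 (bin 1010); offset now 30 = byte 3 bit 6; 2 bits remain

Answer: 921 59 12 0 10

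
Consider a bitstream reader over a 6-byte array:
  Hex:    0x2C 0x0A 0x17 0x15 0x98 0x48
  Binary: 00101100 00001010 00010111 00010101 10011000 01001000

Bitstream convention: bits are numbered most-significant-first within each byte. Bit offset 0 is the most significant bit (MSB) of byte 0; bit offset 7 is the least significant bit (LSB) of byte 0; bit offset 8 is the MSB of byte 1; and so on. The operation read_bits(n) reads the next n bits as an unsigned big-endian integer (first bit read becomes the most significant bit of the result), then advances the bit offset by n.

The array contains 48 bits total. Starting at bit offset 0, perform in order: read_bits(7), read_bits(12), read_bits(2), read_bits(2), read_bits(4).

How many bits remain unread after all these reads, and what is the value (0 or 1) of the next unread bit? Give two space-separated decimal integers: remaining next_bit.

Answer: 21 1

Derivation:
Read 1: bits[0:7] width=7 -> value=22 (bin 0010110); offset now 7 = byte 0 bit 7; 41 bits remain
Read 2: bits[7:19] width=12 -> value=80 (bin 000001010000); offset now 19 = byte 2 bit 3; 29 bits remain
Read 3: bits[19:21] width=2 -> value=2 (bin 10); offset now 21 = byte 2 bit 5; 27 bits remain
Read 4: bits[21:23] width=2 -> value=3 (bin 11); offset now 23 = byte 2 bit 7; 25 bits remain
Read 5: bits[23:27] width=4 -> value=8 (bin 1000); offset now 27 = byte 3 bit 3; 21 bits remain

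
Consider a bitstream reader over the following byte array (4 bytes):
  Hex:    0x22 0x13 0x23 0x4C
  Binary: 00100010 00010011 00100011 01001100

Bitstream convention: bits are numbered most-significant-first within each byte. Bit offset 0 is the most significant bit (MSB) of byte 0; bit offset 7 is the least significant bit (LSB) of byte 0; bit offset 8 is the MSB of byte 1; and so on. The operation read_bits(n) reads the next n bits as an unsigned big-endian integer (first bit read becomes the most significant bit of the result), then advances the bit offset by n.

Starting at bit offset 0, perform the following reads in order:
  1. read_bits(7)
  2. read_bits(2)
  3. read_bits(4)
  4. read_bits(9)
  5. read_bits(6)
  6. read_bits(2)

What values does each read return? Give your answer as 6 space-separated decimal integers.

Answer: 17 0 2 200 52 3

Derivation:
Read 1: bits[0:7] width=7 -> value=17 (bin 0010001); offset now 7 = byte 0 bit 7; 25 bits remain
Read 2: bits[7:9] width=2 -> value=0 (bin 00); offset now 9 = byte 1 bit 1; 23 bits remain
Read 3: bits[9:13] width=4 -> value=2 (bin 0010); offset now 13 = byte 1 bit 5; 19 bits remain
Read 4: bits[13:22] width=9 -> value=200 (bin 011001000); offset now 22 = byte 2 bit 6; 10 bits remain
Read 5: bits[22:28] width=6 -> value=52 (bin 110100); offset now 28 = byte 3 bit 4; 4 bits remain
Read 6: bits[28:30] width=2 -> value=3 (bin 11); offset now 30 = byte 3 bit 6; 2 bits remain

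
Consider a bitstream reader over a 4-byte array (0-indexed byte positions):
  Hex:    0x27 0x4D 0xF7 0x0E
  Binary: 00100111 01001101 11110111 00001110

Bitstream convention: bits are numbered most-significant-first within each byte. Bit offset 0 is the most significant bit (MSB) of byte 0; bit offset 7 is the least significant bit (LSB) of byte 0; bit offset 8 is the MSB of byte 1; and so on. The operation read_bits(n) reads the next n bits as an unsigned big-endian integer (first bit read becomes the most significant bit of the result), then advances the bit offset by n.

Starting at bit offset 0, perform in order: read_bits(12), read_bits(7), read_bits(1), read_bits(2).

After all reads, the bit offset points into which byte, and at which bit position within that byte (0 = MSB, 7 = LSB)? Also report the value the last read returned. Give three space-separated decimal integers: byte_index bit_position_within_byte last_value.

Read 1: bits[0:12] width=12 -> value=628 (bin 001001110100); offset now 12 = byte 1 bit 4; 20 bits remain
Read 2: bits[12:19] width=7 -> value=111 (bin 1101111); offset now 19 = byte 2 bit 3; 13 bits remain
Read 3: bits[19:20] width=1 -> value=1 (bin 1); offset now 20 = byte 2 bit 4; 12 bits remain
Read 4: bits[20:22] width=2 -> value=1 (bin 01); offset now 22 = byte 2 bit 6; 10 bits remain

Answer: 2 6 1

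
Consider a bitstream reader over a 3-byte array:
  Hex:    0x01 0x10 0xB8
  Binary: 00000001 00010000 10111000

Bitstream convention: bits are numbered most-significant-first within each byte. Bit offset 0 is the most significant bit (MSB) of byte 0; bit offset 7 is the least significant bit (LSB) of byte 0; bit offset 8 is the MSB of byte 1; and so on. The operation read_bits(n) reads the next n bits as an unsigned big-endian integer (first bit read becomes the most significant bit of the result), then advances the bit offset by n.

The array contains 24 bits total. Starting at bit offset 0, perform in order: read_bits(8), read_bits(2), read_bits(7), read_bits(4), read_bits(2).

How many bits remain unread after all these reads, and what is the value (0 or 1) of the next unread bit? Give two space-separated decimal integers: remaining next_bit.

Read 1: bits[0:8] width=8 -> value=1 (bin 00000001); offset now 8 = byte 1 bit 0; 16 bits remain
Read 2: bits[8:10] width=2 -> value=0 (bin 00); offset now 10 = byte 1 bit 2; 14 bits remain
Read 3: bits[10:17] width=7 -> value=33 (bin 0100001); offset now 17 = byte 2 bit 1; 7 bits remain
Read 4: bits[17:21] width=4 -> value=7 (bin 0111); offset now 21 = byte 2 bit 5; 3 bits remain
Read 5: bits[21:23] width=2 -> value=0 (bin 00); offset now 23 = byte 2 bit 7; 1 bits remain

Answer: 1 0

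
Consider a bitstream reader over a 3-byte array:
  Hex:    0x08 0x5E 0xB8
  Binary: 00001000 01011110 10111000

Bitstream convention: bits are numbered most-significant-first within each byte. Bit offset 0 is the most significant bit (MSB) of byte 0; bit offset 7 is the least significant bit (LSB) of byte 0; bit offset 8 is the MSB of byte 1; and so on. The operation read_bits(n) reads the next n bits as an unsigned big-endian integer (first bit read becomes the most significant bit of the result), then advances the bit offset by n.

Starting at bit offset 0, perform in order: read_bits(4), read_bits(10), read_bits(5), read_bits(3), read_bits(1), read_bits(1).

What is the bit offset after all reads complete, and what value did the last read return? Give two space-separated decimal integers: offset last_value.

Read 1: bits[0:4] width=4 -> value=0 (bin 0000); offset now 4 = byte 0 bit 4; 20 bits remain
Read 2: bits[4:14] width=10 -> value=535 (bin 1000010111); offset now 14 = byte 1 bit 6; 10 bits remain
Read 3: bits[14:19] width=5 -> value=21 (bin 10101); offset now 19 = byte 2 bit 3; 5 bits remain
Read 4: bits[19:22] width=3 -> value=6 (bin 110); offset now 22 = byte 2 bit 6; 2 bits remain
Read 5: bits[22:23] width=1 -> value=0 (bin 0); offset now 23 = byte 2 bit 7; 1 bits remain
Read 6: bits[23:24] width=1 -> value=0 (bin 0); offset now 24 = byte 3 bit 0; 0 bits remain

Answer: 24 0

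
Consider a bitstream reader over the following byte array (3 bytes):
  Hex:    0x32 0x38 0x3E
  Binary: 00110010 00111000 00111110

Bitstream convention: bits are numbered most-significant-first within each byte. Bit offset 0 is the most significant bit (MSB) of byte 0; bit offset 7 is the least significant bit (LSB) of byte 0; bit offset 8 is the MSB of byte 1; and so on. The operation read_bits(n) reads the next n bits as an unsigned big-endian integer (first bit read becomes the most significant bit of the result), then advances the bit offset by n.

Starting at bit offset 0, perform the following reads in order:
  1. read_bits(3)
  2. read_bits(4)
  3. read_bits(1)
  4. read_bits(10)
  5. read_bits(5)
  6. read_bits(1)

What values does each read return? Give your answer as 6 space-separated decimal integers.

Read 1: bits[0:3] width=3 -> value=1 (bin 001); offset now 3 = byte 0 bit 3; 21 bits remain
Read 2: bits[3:7] width=4 -> value=9 (bin 1001); offset now 7 = byte 0 bit 7; 17 bits remain
Read 3: bits[7:8] width=1 -> value=0 (bin 0); offset now 8 = byte 1 bit 0; 16 bits remain
Read 4: bits[8:18] width=10 -> value=224 (bin 0011100000); offset now 18 = byte 2 bit 2; 6 bits remain
Read 5: bits[18:23] width=5 -> value=31 (bin 11111); offset now 23 = byte 2 bit 7; 1 bits remain
Read 6: bits[23:24] width=1 -> value=0 (bin 0); offset now 24 = byte 3 bit 0; 0 bits remain

Answer: 1 9 0 224 31 0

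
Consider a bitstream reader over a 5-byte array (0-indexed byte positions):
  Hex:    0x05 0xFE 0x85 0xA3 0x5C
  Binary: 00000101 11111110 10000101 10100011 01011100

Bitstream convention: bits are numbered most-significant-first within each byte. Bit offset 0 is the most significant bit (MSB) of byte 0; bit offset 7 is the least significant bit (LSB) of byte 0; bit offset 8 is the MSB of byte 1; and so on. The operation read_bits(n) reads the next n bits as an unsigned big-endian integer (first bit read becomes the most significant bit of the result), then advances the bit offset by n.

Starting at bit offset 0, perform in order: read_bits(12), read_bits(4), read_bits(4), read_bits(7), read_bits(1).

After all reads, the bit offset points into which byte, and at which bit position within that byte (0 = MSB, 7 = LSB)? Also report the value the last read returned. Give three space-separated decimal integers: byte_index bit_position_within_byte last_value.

Answer: 3 4 0

Derivation:
Read 1: bits[0:12] width=12 -> value=95 (bin 000001011111); offset now 12 = byte 1 bit 4; 28 bits remain
Read 2: bits[12:16] width=4 -> value=14 (bin 1110); offset now 16 = byte 2 bit 0; 24 bits remain
Read 3: bits[16:20] width=4 -> value=8 (bin 1000); offset now 20 = byte 2 bit 4; 20 bits remain
Read 4: bits[20:27] width=7 -> value=45 (bin 0101101); offset now 27 = byte 3 bit 3; 13 bits remain
Read 5: bits[27:28] width=1 -> value=0 (bin 0); offset now 28 = byte 3 bit 4; 12 bits remain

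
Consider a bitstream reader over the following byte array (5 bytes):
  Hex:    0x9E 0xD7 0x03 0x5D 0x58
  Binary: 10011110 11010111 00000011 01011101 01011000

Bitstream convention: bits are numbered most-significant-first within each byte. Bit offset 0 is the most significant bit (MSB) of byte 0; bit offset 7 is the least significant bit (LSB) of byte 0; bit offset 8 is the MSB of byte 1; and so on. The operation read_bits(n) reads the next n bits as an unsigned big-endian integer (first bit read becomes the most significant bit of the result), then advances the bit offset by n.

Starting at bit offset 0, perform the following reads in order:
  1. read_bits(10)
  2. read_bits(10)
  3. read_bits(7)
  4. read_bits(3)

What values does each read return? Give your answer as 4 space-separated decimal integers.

Read 1: bits[0:10] width=10 -> value=635 (bin 1001111011); offset now 10 = byte 1 bit 2; 30 bits remain
Read 2: bits[10:20] width=10 -> value=368 (bin 0101110000); offset now 20 = byte 2 bit 4; 20 bits remain
Read 3: bits[20:27] width=7 -> value=26 (bin 0011010); offset now 27 = byte 3 bit 3; 13 bits remain
Read 4: bits[27:30] width=3 -> value=7 (bin 111); offset now 30 = byte 3 bit 6; 10 bits remain

Answer: 635 368 26 7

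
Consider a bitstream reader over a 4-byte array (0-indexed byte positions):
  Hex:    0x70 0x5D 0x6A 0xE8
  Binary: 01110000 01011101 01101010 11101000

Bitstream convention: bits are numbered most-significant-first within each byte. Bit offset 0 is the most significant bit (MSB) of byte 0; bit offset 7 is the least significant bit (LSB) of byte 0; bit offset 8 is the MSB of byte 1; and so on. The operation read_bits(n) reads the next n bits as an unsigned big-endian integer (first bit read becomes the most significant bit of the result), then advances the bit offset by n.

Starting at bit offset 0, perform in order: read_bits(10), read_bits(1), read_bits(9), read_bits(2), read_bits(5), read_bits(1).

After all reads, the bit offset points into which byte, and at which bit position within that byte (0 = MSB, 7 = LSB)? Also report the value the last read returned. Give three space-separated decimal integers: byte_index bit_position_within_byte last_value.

Answer: 3 4 0

Derivation:
Read 1: bits[0:10] width=10 -> value=449 (bin 0111000001); offset now 10 = byte 1 bit 2; 22 bits remain
Read 2: bits[10:11] width=1 -> value=0 (bin 0); offset now 11 = byte 1 bit 3; 21 bits remain
Read 3: bits[11:20] width=9 -> value=470 (bin 111010110); offset now 20 = byte 2 bit 4; 12 bits remain
Read 4: bits[20:22] width=2 -> value=2 (bin 10); offset now 22 = byte 2 bit 6; 10 bits remain
Read 5: bits[22:27] width=5 -> value=23 (bin 10111); offset now 27 = byte 3 bit 3; 5 bits remain
Read 6: bits[27:28] width=1 -> value=0 (bin 0); offset now 28 = byte 3 bit 4; 4 bits remain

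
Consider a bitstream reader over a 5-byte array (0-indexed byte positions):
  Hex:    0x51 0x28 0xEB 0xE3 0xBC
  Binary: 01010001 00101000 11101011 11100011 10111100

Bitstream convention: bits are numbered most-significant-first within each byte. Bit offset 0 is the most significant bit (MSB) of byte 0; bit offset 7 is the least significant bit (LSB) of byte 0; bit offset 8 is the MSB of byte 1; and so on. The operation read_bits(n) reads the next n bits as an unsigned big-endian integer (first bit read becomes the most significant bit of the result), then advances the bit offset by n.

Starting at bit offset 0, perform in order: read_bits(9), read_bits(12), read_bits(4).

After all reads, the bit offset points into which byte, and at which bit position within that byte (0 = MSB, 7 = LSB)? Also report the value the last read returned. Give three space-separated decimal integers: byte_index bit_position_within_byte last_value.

Answer: 3 1 7

Derivation:
Read 1: bits[0:9] width=9 -> value=162 (bin 010100010); offset now 9 = byte 1 bit 1; 31 bits remain
Read 2: bits[9:21] width=12 -> value=1309 (bin 010100011101); offset now 21 = byte 2 bit 5; 19 bits remain
Read 3: bits[21:25] width=4 -> value=7 (bin 0111); offset now 25 = byte 3 bit 1; 15 bits remain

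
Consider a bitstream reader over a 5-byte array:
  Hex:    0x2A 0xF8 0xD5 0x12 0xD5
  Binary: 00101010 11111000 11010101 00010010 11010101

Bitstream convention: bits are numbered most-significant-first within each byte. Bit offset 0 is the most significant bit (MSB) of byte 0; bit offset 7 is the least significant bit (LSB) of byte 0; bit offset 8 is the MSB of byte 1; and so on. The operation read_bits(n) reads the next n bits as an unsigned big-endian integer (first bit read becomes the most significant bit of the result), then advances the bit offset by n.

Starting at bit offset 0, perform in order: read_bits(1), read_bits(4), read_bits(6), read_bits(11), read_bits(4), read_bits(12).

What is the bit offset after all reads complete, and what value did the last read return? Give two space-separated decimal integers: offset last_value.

Answer: 38 1205

Derivation:
Read 1: bits[0:1] width=1 -> value=0 (bin 0); offset now 1 = byte 0 bit 1; 39 bits remain
Read 2: bits[1:5] width=4 -> value=5 (bin 0101); offset now 5 = byte 0 bit 5; 35 bits remain
Read 3: bits[5:11] width=6 -> value=23 (bin 010111); offset now 11 = byte 1 bit 3; 29 bits remain
Read 4: bits[11:22] width=11 -> value=1589 (bin 11000110101); offset now 22 = byte 2 bit 6; 18 bits remain
Read 5: bits[22:26] width=4 -> value=4 (bin 0100); offset now 26 = byte 3 bit 2; 14 bits remain
Read 6: bits[26:38] width=12 -> value=1205 (bin 010010110101); offset now 38 = byte 4 bit 6; 2 bits remain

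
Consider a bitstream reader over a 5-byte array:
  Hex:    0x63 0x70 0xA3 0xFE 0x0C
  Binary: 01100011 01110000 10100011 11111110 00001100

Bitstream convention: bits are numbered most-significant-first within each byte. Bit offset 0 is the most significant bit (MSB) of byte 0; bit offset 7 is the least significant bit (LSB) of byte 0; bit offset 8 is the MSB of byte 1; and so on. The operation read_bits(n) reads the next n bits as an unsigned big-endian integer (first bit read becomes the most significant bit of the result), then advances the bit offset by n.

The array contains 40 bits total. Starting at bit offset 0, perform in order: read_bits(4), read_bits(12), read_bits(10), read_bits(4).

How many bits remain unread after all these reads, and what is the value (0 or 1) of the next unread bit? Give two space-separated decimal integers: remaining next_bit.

Answer: 10 1

Derivation:
Read 1: bits[0:4] width=4 -> value=6 (bin 0110); offset now 4 = byte 0 bit 4; 36 bits remain
Read 2: bits[4:16] width=12 -> value=880 (bin 001101110000); offset now 16 = byte 2 bit 0; 24 bits remain
Read 3: bits[16:26] width=10 -> value=655 (bin 1010001111); offset now 26 = byte 3 bit 2; 14 bits remain
Read 4: bits[26:30] width=4 -> value=15 (bin 1111); offset now 30 = byte 3 bit 6; 10 bits remain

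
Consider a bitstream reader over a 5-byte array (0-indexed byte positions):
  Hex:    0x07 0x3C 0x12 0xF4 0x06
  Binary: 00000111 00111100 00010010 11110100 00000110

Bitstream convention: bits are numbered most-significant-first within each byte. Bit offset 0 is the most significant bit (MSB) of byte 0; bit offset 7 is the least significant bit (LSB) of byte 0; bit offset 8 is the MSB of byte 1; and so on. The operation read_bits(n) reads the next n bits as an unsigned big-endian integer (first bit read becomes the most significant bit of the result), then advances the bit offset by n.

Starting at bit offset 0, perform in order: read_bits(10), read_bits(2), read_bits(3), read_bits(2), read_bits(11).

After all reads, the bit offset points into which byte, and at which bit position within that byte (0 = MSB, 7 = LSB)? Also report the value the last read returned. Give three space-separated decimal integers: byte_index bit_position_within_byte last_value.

Answer: 3 4 303

Derivation:
Read 1: bits[0:10] width=10 -> value=28 (bin 0000011100); offset now 10 = byte 1 bit 2; 30 bits remain
Read 2: bits[10:12] width=2 -> value=3 (bin 11); offset now 12 = byte 1 bit 4; 28 bits remain
Read 3: bits[12:15] width=3 -> value=6 (bin 110); offset now 15 = byte 1 bit 7; 25 bits remain
Read 4: bits[15:17] width=2 -> value=0 (bin 00); offset now 17 = byte 2 bit 1; 23 bits remain
Read 5: bits[17:28] width=11 -> value=303 (bin 00100101111); offset now 28 = byte 3 bit 4; 12 bits remain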